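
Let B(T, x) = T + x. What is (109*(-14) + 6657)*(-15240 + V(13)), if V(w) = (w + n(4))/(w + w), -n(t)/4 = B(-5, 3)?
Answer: -2032999689/26 ≈ -7.8192e+7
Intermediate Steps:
n(t) = 8 (n(t) = -4*(-5 + 3) = -4*(-2) = 8)
V(w) = (8 + w)/(2*w) (V(w) = (w + 8)/(w + w) = (8 + w)/((2*w)) = (8 + w)*(1/(2*w)) = (8 + w)/(2*w))
(109*(-14) + 6657)*(-15240 + V(13)) = (109*(-14) + 6657)*(-15240 + (½)*(8 + 13)/13) = (-1526 + 6657)*(-15240 + (½)*(1/13)*21) = 5131*(-15240 + 21/26) = 5131*(-396219/26) = -2032999689/26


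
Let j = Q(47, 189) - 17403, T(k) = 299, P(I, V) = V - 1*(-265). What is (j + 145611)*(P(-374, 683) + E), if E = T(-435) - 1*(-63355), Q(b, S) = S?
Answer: 8294702994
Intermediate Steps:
P(I, V) = 265 + V (P(I, V) = V + 265 = 265 + V)
E = 63654 (E = 299 - 1*(-63355) = 299 + 63355 = 63654)
j = -17214 (j = 189 - 17403 = -17214)
(j + 145611)*(P(-374, 683) + E) = (-17214 + 145611)*((265 + 683) + 63654) = 128397*(948 + 63654) = 128397*64602 = 8294702994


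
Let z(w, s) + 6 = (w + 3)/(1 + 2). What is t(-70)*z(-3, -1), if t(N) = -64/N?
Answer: -192/35 ≈ -5.4857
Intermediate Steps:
z(w, s) = -5 + w/3 (z(w, s) = -6 + (w + 3)/(1 + 2) = -6 + (3 + w)/3 = -6 + (3 + w)*(⅓) = -6 + (1 + w/3) = -5 + w/3)
t(-70)*z(-3, -1) = (-64/(-70))*(-5 + (⅓)*(-3)) = (-64*(-1/70))*(-5 - 1) = (32/35)*(-6) = -192/35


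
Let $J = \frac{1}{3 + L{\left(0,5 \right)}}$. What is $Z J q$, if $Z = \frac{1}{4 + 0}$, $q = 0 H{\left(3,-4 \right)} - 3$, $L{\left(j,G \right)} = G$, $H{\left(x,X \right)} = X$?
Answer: $- \frac{3}{32} \approx -0.09375$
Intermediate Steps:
$q = -3$ ($q = 0 \left(-4\right) - 3 = 0 - 3 = -3$)
$Z = \frac{1}{4} \approx 0.25$
$J = \frac{1}{8}$ ($J = \frac{1}{3 + 5} = \frac{1}{8} \approx 0.125$)
$Z J q = \frac{1}{4} \cdot \frac{1}{8} \left(-3\right) = \frac{1}{32} \left(-3\right) = - \frac{3}{32}$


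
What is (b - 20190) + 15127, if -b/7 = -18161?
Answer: 122064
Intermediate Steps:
b = 127127 (b = -7*(-18161) = 127127)
(b - 20190) + 15127 = (127127 - 20190) + 15127 = 106937 + 15127 = 122064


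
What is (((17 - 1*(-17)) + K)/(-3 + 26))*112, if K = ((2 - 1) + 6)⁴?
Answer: 272720/23 ≈ 11857.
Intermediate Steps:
K = 2401 (K = (1 + 6)⁴ = 7⁴ = 2401)
(((17 - 1*(-17)) + K)/(-3 + 26))*112 = (((17 - 1*(-17)) + 2401)/(-3 + 26))*112 = (((17 + 17) + 2401)/23)*112 = ((34 + 2401)*(1/23))*112 = (2435*(1/23))*112 = (2435/23)*112 = 272720/23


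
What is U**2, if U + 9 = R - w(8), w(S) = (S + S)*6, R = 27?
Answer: 6084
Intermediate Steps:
w(S) = 12*S (w(S) = (2*S)*6 = 12*S)
U = -78 (U = -9 + (27 - 12*8) = -9 + (27 - 1*96) = -9 + (27 - 96) = -9 - 69 = -78)
U**2 = (-78)**2 = 6084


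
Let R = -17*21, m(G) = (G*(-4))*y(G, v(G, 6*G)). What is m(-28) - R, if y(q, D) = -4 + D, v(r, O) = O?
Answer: -18907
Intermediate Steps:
m(G) = -4*G*(-4 + 6*G) (m(G) = (G*(-4))*(-4 + 6*G) = (-4*G)*(-4 + 6*G) = -4*G*(-4 + 6*G))
R = -357
m(-28) - R = 8*(-28)*(2 - 3*(-28)) - 1*(-357) = 8*(-28)*(2 + 84) + 357 = 8*(-28)*86 + 357 = -19264 + 357 = -18907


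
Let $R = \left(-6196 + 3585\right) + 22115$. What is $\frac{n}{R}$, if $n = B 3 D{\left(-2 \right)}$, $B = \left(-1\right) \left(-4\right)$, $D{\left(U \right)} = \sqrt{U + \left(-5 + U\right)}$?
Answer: $\frac{9 i}{4876} \approx 0.0018458 i$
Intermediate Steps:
$D{\left(U \right)} = \sqrt{-5 + 2 U}$
$B = 4$
$n = 36 i$ ($n = 4 \cdot 3 \sqrt{-5 + 2 \left(-2\right)} = 12 \sqrt{-5 - 4} = 12 \sqrt{-9} = 12 \cdot 3 i = 36 i \approx 36.0 i$)
$R = 19504$ ($R = -2611 + 22115 = 19504$)
$\frac{n}{R} = \frac{36 i}{19504} = 36 i \frac{1}{19504} = \frac{9 i}{4876}$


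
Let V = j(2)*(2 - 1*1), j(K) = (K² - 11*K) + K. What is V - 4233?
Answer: -4249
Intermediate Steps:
j(K) = K² - 10*K
V = -16 (V = (2*(-10 + 2))*(2 - 1*1) = (2*(-8))*(2 - 1) = -16*1 = -16)
V - 4233 = -16 - 4233 = -4249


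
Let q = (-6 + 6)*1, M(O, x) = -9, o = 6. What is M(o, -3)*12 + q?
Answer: -108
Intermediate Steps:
q = 0 (q = 0*1 = 0)
M(o, -3)*12 + q = -9*12 + 0 = -108 + 0 = -108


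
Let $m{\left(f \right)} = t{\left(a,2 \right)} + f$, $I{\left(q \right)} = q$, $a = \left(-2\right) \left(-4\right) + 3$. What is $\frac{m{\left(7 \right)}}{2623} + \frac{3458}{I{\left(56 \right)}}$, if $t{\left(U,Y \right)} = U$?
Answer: $\frac{647953}{10492} \approx 61.757$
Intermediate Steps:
$a = 11$ ($a = 8 + 3 = 11$)
$m{\left(f \right)} = 11 + f$
$\frac{m{\left(7 \right)}}{2623} + \frac{3458}{I{\left(56 \right)}} = \frac{11 + 7}{2623} + \frac{3458}{56} = 18 \cdot \frac{1}{2623} + 3458 \cdot \frac{1}{56} = \frac{18}{2623} + \frac{247}{4} = \frac{647953}{10492}$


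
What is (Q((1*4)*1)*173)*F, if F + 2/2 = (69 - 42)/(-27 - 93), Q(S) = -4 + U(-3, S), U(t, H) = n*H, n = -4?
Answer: 8477/2 ≈ 4238.5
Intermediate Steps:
U(t, H) = -4*H
Q(S) = -4 - 4*S
F = -49/40 (F = -1 + (69 - 42)/(-27 - 93) = -1 + 27/(-120) = -1 + 27*(-1/120) = -1 - 9/40 = -49/40 ≈ -1.2250)
(Q((1*4)*1)*173)*F = ((-4 - 4*1*4)*173)*(-49/40) = ((-4 - 16)*173)*(-49/40) = -20*173*(-49/40) = -3460*(-49/40) = 8477/2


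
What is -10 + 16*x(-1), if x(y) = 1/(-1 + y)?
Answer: -18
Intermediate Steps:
-10 + 16*x(-1) = -10 + 16/(-1 - 1) = -10 + 16/(-2) = -10 + 16*(-½) = -10 - 8 = -18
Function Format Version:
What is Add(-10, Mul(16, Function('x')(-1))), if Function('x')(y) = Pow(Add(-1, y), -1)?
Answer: -18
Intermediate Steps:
Add(-10, Mul(16, Function('x')(-1))) = Add(-10, Mul(16, Pow(Add(-1, -1), -1))) = Add(-10, Mul(16, Pow(-2, -1))) = Add(-10, Mul(16, Rational(-1, 2))) = Add(-10, -8) = -18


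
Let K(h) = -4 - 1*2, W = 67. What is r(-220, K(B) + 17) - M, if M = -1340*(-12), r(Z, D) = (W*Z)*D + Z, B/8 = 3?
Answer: -178440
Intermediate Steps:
B = 24 (B = 8*3 = 24)
K(h) = -6 (K(h) = -4 - 2 = -6)
r(Z, D) = Z + 67*D*Z (r(Z, D) = (67*Z)*D + Z = 67*D*Z + Z = Z + 67*D*Z)
M = 16080
r(-220, K(B) + 17) - M = -220*(1 + 67*(-6 + 17)) - 1*16080 = -220*(1 + 67*11) - 16080 = -220*(1 + 737) - 16080 = -220*738 - 16080 = -162360 - 16080 = -178440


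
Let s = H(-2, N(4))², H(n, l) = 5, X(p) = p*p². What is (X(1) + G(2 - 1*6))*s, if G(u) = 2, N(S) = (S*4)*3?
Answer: 75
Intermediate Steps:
N(S) = 12*S (N(S) = (4*S)*3 = 12*S)
X(p) = p³
s = 25 (s = 5² = 25)
(X(1) + G(2 - 1*6))*s = (1³ + 2)*25 = (1 + 2)*25 = 3*25 = 75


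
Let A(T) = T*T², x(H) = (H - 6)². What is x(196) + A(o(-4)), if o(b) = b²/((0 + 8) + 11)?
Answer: 247613996/6859 ≈ 36101.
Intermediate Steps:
x(H) = (-6 + H)²
o(b) = b²/19 (o(b) = b²/(8 + 11) = b²/19)
A(T) = T³
x(196) + A(o(-4)) = (-6 + 196)² + ((1/19)*(-4)²)³ = 190² + ((1/19)*16)³ = 36100 + (16/19)³ = 36100 + 4096/6859 = 247613996/6859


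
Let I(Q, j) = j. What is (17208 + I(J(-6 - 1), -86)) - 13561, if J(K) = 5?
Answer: 3561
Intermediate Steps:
(17208 + I(J(-6 - 1), -86)) - 13561 = (17208 - 86) - 13561 = 17122 - 13561 = 3561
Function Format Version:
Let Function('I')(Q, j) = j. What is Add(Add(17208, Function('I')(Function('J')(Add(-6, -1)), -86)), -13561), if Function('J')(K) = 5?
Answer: 3561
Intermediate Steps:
Add(Add(17208, Function('I')(Function('J')(Add(-6, -1)), -86)), -13561) = Add(Add(17208, -86), -13561) = Add(17122, -13561) = 3561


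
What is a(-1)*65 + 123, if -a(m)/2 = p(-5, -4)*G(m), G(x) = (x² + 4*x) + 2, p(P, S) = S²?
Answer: 2203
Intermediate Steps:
G(x) = 2 + x² + 4*x
a(m) = -64 - 128*m - 32*m² (a(m) = -2*(-4)²*(2 + m² + 4*m) = -32*(2 + m² + 4*m) = -2*(32 + 16*m² + 64*m) = -64 - 128*m - 32*m²)
a(-1)*65 + 123 = (-64 - 128*(-1) - 32*(-1)²)*65 + 123 = (-64 + 128 - 32*1)*65 + 123 = (-64 + 128 - 32)*65 + 123 = 32*65 + 123 = 2080 + 123 = 2203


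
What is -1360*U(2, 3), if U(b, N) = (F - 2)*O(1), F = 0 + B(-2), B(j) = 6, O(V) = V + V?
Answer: -10880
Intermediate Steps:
O(V) = 2*V
F = 6 (F = 0 + 6 = 6)
U(b, N) = 8 (U(b, N) = (6 - 2)*(2*1) = 4*2 = 8)
-1360*U(2, 3) = -1360*8 = -10880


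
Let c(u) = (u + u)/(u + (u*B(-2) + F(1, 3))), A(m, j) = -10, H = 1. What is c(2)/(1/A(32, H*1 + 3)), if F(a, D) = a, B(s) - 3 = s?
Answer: -8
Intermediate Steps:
B(s) = 3 + s
c(u) = 2*u/(1 + 2*u) (c(u) = (u + u)/(u + (u*(3 - 2) + 1)) = (2*u)/(u + (u*1 + 1)) = (2*u)/(u + (u + 1)) = (2*u)/(u + (1 + u)) = (2*u)/(1 + 2*u) = 2*u/(1 + 2*u))
c(2)/(1/A(32, H*1 + 3)) = (2*2/(1 + 2*2))/(1/(-10)) = (2*2/(1 + 4))/(-⅒) = (2*2/5)*(-10) = (2*2*(⅕))*(-10) = (⅘)*(-10) = -8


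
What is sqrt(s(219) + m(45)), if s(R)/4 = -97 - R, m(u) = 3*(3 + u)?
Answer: 4*I*sqrt(70) ≈ 33.466*I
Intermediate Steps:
m(u) = 9 + 3*u
s(R) = -388 - 4*R (s(R) = 4*(-97 - R) = -388 - 4*R)
sqrt(s(219) + m(45)) = sqrt((-388 - 4*219) + (9 + 3*45)) = sqrt((-388 - 876) + (9 + 135)) = sqrt(-1264 + 144) = sqrt(-1120) = 4*I*sqrt(70)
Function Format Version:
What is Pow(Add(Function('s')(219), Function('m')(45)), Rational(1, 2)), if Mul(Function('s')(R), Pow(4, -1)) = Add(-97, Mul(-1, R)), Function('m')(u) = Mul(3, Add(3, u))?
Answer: Mul(4, I, Pow(70, Rational(1, 2))) ≈ Mul(33.466, I)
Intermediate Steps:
Function('m')(u) = Add(9, Mul(3, u))
Function('s')(R) = Add(-388, Mul(-4, R)) (Function('s')(R) = Mul(4, Add(-97, Mul(-1, R))) = Add(-388, Mul(-4, R)))
Pow(Add(Function('s')(219), Function('m')(45)), Rational(1, 2)) = Pow(Add(Add(-388, Mul(-4, 219)), Add(9, Mul(3, 45))), Rational(1, 2)) = Pow(Add(Add(-388, -876), Add(9, 135)), Rational(1, 2)) = Pow(Add(-1264, 144), Rational(1, 2)) = Pow(-1120, Rational(1, 2)) = Mul(4, I, Pow(70, Rational(1, 2)))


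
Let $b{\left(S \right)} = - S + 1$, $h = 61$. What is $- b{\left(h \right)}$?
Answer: $60$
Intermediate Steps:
$b{\left(S \right)} = 1 - S$
$- b{\left(h \right)} = - (1 - 61) = \left(-1\right) \left(-60\right) = 60$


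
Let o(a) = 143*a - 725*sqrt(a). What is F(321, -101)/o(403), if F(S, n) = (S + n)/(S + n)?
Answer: 143/7715322 + 725*sqrt(403)/3109274766 ≈ 2.3215e-5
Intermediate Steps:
o(a) = -725*sqrt(a) + 143*a
F(S, n) = 1
F(321, -101)/o(403) = 1/(-725*sqrt(403) + 143*403) = 1/(-725*sqrt(403) + 57629) = 1/(57629 - 725*sqrt(403))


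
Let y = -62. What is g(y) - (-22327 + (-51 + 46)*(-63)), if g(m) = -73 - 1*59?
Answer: 21880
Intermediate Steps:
g(m) = -132 (g(m) = -73 - 59 = -132)
g(y) - (-22327 + (-51 + 46)*(-63)) = -132 - (-22327 + (-51 + 46)*(-63)) = -132 - (-22327 - 5*(-63)) = -132 - (-22327 + 315) = -132 - 1*(-22012) = -132 + 22012 = 21880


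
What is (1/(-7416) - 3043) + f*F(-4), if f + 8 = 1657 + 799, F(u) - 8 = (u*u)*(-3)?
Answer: -748741609/7416 ≈ -1.0096e+5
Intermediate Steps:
F(u) = 8 - 3*u² (F(u) = 8 + (u*u)*(-3) = 8 + u²*(-3) = 8 - 3*u²)
f = 2448 (f = -8 + (1657 + 799) = -8 + 2456 = 2448)
(1/(-7416) - 3043) + f*F(-4) = (1/(-7416) - 3043) + 2448*(8 - 3*(-4)²) = (-1/7416 - 3043) + 2448*(8 - 3*16) = -22566889/7416 + 2448*(8 - 48) = -22566889/7416 + 2448*(-40) = -22566889/7416 - 97920 = -748741609/7416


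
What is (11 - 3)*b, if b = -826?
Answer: -6608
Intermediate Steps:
(11 - 3)*b = (11 - 3)*(-826) = 8*(-826) = -6608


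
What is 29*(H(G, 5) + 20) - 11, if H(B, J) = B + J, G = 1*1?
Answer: 743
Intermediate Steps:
G = 1
29*(H(G, 5) + 20) - 11 = 29*((1 + 5) + 20) - 11 = 29*(6 + 20) - 11 = 29*26 - 11 = 754 - 11 = 743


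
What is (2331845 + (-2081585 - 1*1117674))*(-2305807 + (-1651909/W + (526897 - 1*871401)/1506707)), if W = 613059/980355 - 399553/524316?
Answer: -299325946061313179190270014226/35290663235188799 ≈ -8.4817e+12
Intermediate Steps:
W = -23422379557/171338604060 (W = 613059*(1/980355) - 399553*1/524316 = 204353/326785 - 399553/524316 = -23422379557/171338604060 ≈ -0.13670)
(2331845 + (-2081585 - 1*1117674))*(-2305807 + (-1651909/W + (526897 - 1*871401)/1506707)) = (2331845 + (-2081585 - 1*1117674))*(-2305807 + (-1651909/(-23422379557/171338604060) + (526897 - 1*871401)/1506707)) = (2331845 + (-2081585 - 1117674))*(-2305807 + (-1651909*(-171338604060/23422379557) + (526897 - 871401)*(1/1506707))) = (2331845 - 3199259)*(-2305807 + (283035782094150540/23422379557 - 344504*1/1506707)) = -867414*(-2305807 + (283035782094150540/23422379557 - 344504/1506707)) = -867414*(-2305807 + 426451986062627830767052/35290663235188799) = -867414*345078527740286851711259/35290663235188799 = -299325946061313179190270014226/35290663235188799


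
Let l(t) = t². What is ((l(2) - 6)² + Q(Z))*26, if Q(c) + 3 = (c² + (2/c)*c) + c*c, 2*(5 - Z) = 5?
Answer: 403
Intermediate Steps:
Z = 5/2 (Z = 5 - ½*5 = 5 - 5/2 = 5/2 ≈ 2.5000)
Q(c) = -1 + 2*c² (Q(c) = -3 + ((c² + (2/c)*c) + c*c) = -3 + ((c² + 2) + c²) = -3 + ((2 + c²) + c²) = -3 + (2 + 2*c²) = -1 + 2*c²)
((l(2) - 6)² + Q(Z))*26 = ((2² - 6)² + (-1 + 2*(5/2)²))*26 = ((4 - 6)² + (-1 + 2*(25/4)))*26 = ((-2)² + (-1 + 25/2))*26 = (4 + 23/2)*26 = (31/2)*26 = 403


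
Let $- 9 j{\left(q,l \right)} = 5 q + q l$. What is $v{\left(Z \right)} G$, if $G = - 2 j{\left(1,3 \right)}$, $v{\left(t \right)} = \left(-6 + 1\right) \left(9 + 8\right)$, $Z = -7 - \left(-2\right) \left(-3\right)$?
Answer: $- \frac{1360}{9} \approx -151.11$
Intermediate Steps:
$j{\left(q,l \right)} = - \frac{5 q}{9} - \frac{l q}{9}$ ($j{\left(q,l \right)} = - \frac{5 q + q l}{9} = - \frac{5 q + l q}{9} = - \frac{5 q}{9} - \frac{l q}{9}$)
$Z = -13$ ($Z = -7 - 6 = -13$)
$v{\left(t \right)} = -85$ ($v{\left(t \right)} = \left(-5\right) 17 = -85$)
$G = \frac{16}{9}$ ($G = - 2 \left(\left(- \frac{1}{9}\right) 1 \left(5 + 3\right)\right) = - 2 \left(\left(- \frac{1}{9}\right) 1 \cdot 8\right) = \left(-2\right) \left(- \frac{8}{9}\right) = \frac{16}{9} \approx 1.7778$)
$v{\left(Z \right)} G = \left(-85\right) \frac{16}{9} = - \frac{1360}{9}$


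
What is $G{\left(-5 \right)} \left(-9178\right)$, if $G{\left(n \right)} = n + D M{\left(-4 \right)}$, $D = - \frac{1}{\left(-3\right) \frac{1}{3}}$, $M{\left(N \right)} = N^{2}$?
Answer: $-100958$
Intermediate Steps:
$D = 1$ ($D = - \frac{1}{\left(-3\right) \frac{1}{3}} = - \frac{1}{-1} = \left(-1\right) \left(-1\right) = 1$)
$G{\left(n \right)} = 16 + n$ ($G{\left(n \right)} = n + 1 \left(-4\right)^{2} = n + 1 \cdot 16 = n + 16 = 16 + n$)
$G{\left(-5 \right)} \left(-9178\right) = \left(16 - 5\right) \left(-9178\right) = 11 \left(-9178\right) = -100958$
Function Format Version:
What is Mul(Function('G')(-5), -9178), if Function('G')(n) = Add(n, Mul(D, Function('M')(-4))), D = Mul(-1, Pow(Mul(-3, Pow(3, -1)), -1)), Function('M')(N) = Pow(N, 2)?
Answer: -100958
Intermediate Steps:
D = 1 (D = Mul(-1, Pow(Mul(-3, Rational(1, 3)), -1)) = Mul(-1, Pow(-1, -1)) = Mul(-1, -1) = 1)
Function('G')(n) = Add(16, n) (Function('G')(n) = Add(n, Mul(1, Pow(-4, 2))) = Add(n, Mul(1, 16)) = Add(n, 16) = Add(16, n))
Mul(Function('G')(-5), -9178) = Mul(Add(16, -5), -9178) = Mul(11, -9178) = -100958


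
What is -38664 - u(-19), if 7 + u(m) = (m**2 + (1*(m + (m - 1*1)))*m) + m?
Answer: -39740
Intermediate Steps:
u(m) = -7 + m + m**2 + m*(-1 + 2*m) (u(m) = -7 + ((m**2 + (1*(m + (m - 1*1)))*m) + m) = -7 + ((m**2 + (1*(m + (m - 1)))*m) + m) = -7 + ((m**2 + (1*(m + (-1 + m)))*m) + m) = -7 + ((m**2 + (1*(-1 + 2*m))*m) + m) = -7 + ((m**2 + (-1 + 2*m)*m) + m) = -7 + ((m**2 + m*(-1 + 2*m)) + m) = -7 + (m + m**2 + m*(-1 + 2*m)) = -7 + m + m**2 + m*(-1 + 2*m))
-38664 - u(-19) = -38664 - (-7 + 3*(-19)**2) = -38664 - (-7 + 3*361) = -38664 - (-7 + 1083) = -38664 - 1*1076 = -38664 - 1076 = -39740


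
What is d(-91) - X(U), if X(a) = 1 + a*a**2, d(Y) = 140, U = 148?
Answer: -3241653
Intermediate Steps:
X(a) = 1 + a**3
d(-91) - X(U) = 140 - (1 + 148**3) = 140 - (1 + 3241792) = 140 - 1*3241793 = 140 - 3241793 = -3241653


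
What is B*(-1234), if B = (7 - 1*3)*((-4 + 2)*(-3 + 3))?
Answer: 0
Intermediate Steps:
B = 0 (B = (7 - 3)*(-2*0) = 4*0 = 0)
B*(-1234) = 0*(-1234) = 0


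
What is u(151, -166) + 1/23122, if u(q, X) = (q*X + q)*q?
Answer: -86988779129/23122 ≈ -3.7622e+6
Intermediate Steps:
u(q, X) = q*(q + X*q) (u(q, X) = (X*q + q)*q = (q + X*q)*q = q*(q + X*q))
u(151, -166) + 1/23122 = 151²*(1 - 166) + 1/23122 = 22801*(-165) + 1/23122 = -3762165 + 1/23122 = -86988779129/23122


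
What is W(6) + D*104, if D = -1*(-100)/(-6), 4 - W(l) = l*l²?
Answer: -5836/3 ≈ -1945.3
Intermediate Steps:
W(l) = 4 - l³ (W(l) = 4 - l*l² = 4 - l³)
D = -50/3 (D = 100*(-⅙) = -50/3 ≈ -16.667)
W(6) + D*104 = (4 - 1*6³) - 50/3*104 = (4 - 1*216) - 5200/3 = (4 - 216) - 5200/3 = -212 - 5200/3 = -5836/3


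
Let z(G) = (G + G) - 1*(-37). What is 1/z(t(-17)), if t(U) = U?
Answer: ⅓ ≈ 0.33333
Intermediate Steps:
z(G) = 37 + 2*G (z(G) = 2*G + 37 = 37 + 2*G)
1/z(t(-17)) = 1/(37 + 2*(-17)) = 1/(37 - 34) = 1/3 = ⅓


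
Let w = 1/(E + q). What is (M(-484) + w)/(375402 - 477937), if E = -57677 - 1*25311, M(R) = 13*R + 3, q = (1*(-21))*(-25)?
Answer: 518609808/8455343705 ≈ 0.061335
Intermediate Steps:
q = 525 (q = -21*(-25) = 525)
M(R) = 3 + 13*R
E = -82988 (E = -57677 - 25311 = -82988)
w = -1/82463 (w = 1/(-82988 + 525) = 1/(-82463) = -1/82463 ≈ -1.2127e-5)
(M(-484) + w)/(375402 - 477937) = ((3 + 13*(-484)) - 1/82463)/(375402 - 477937) = ((3 - 6292) - 1/82463)/(-102535) = (-6289 - 1/82463)*(-1/102535) = -518609808/82463*(-1/102535) = 518609808/8455343705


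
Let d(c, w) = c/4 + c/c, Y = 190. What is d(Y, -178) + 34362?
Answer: 68821/2 ≈ 34411.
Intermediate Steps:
d(c, w) = 1 + c/4 (d(c, w) = c*(¼) + 1 = c/4 + 1 = 1 + c/4)
d(Y, -178) + 34362 = (1 + (¼)*190) + 34362 = (1 + 95/2) + 34362 = 97/2 + 34362 = 68821/2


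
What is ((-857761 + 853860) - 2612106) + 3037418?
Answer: 421411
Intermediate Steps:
((-857761 + 853860) - 2612106) + 3037418 = (-3901 - 2612106) + 3037418 = -2616007 + 3037418 = 421411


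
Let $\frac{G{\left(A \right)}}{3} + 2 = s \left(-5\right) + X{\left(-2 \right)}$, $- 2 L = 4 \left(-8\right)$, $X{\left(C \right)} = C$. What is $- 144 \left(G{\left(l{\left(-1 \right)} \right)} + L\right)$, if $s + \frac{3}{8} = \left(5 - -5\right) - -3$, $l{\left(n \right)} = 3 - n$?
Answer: $26694$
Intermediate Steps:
$s = \frac{101}{8}$ ($s = - \frac{3}{8} + \left(\left(5 - -5\right) - -3\right) = - \frac{3}{8} + \left(\left(5 + 5\right) + 3\right) = - \frac{3}{8} + \left(10 + 3\right) = - \frac{3}{8} + 13 = \frac{101}{8} \approx 12.625$)
$L = 16$ ($L = - \frac{4 \left(-8\right)}{2} = \left(- \frac{1}{2}\right) \left(-32\right) = 16$)
$G{\left(A \right)} = - \frac{1611}{8}$ ($G{\left(A \right)} = -6 + 3 \left(\frac{101}{8} \left(-5\right) - 2\right) = -6 + 3 \left(- \frac{505}{8} - 2\right) = -6 + 3 \left(- \frac{521}{8}\right) = -6 - \frac{1563}{8} = - \frac{1611}{8}$)
$- 144 \left(G{\left(l{\left(-1 \right)} \right)} + L\right) = - 144 \left(- \frac{1611}{8} + 16\right) = \left(-144\right) \left(- \frac{1483}{8}\right) = 26694$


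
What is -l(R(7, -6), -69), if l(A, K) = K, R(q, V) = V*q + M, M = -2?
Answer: 69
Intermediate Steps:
R(q, V) = -2 + V*q (R(q, V) = V*q - 2 = -2 + V*q)
-l(R(7, -6), -69) = -1*(-69) = 69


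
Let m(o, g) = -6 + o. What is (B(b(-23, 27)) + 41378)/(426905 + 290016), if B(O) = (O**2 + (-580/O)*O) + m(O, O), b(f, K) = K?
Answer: 41548/716921 ≈ 0.057953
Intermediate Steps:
B(O) = -586 + O + O**2 (B(O) = (O**2 + (-580/O)*O) + (-6 + O) = (O**2 - 580) + (-6 + O) = (-580 + O**2) + (-6 + O) = -586 + O + O**2)
(B(b(-23, 27)) + 41378)/(426905 + 290016) = ((-586 + 27 + 27**2) + 41378)/(426905 + 290016) = ((-586 + 27 + 729) + 41378)/716921 = (170 + 41378)*(1/716921) = 41548*(1/716921) = 41548/716921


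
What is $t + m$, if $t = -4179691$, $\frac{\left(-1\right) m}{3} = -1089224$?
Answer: $-912019$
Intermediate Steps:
$m = 3267672$ ($m = \left(-3\right) \left(-1089224\right) = 3267672$)
$t + m = -4179691 + 3267672 = -912019$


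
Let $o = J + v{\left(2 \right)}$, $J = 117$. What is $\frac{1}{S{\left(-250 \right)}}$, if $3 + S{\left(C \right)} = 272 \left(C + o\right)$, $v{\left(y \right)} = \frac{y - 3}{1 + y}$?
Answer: $- \frac{3}{108809} \approx -2.7571 \cdot 10^{-5}$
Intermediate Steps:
$v{\left(y \right)} = \frac{-3 + y}{1 + y}$
$o = \frac{350}{3}$ ($o = 117 + \frac{-3 + 2}{1 + 2} = 117 + \frac{1}{3} \left(-1\right) = 117 - \frac{1}{3} = \frac{350}{3} \approx 116.67$)
$S{\left(C \right)} = \frac{95191}{3} + 272 C$ ($S{\left(C \right)} = -3 + 272 \left(C + \frac{350}{3}\right) = -3 + 272 \left(\frac{350}{3} + C\right) = -3 + \left(\frac{95200}{3} + 272 C\right) = \frac{95191}{3} + 272 C$)
$\frac{1}{S{\left(-250 \right)}} = \frac{1}{\frac{95191}{3} + 272 \left(-250\right)} = \frac{1}{\frac{95191}{3} - 68000} = \frac{1}{- \frac{108809}{3}} = - \frac{3}{108809}$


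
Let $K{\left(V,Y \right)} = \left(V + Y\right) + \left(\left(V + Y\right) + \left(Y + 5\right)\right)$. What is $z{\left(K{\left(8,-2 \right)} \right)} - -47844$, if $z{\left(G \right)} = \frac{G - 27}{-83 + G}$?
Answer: $\frac{813351}{17} \approx 47844.0$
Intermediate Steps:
$K{\left(V,Y \right)} = 5 + 2 V + 3 Y$ ($K{\left(V,Y \right)} = \left(V + Y\right) + \left(\left(V + Y\right) + \left(5 + Y\right)\right) = \left(V + Y\right) + \left(5 + V + 2 Y\right) = 5 + 2 V + 3 Y$)
$z{\left(G \right)} = \frac{-27 + G}{-83 + G}$
$z{\left(K{\left(8,-2 \right)} \right)} - -47844 = \frac{-27 + \left(5 + 2 \cdot 8 + 3 \left(-2\right)\right)}{-83 + \left(5 + 2 \cdot 8 + 3 \left(-2\right)\right)} - -47844 = \frac{-27 + \left(5 + 16 - 6\right)}{-83 + \left(5 + 16 - 6\right)} + 47844 = \frac{-27 + 15}{-83 + 15} + 47844 = \frac{1}{-68} \left(-12\right) + 47844 = \left(- \frac{1}{68}\right) \left(-12\right) + 47844 = \frac{3}{17} + 47844 = \frac{813351}{17}$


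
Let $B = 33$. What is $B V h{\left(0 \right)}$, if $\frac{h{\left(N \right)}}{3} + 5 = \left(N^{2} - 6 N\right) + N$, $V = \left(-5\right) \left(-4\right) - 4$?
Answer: $-7920$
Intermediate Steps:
$V = 16$ ($V = 20 - 4 = 16$)
$h{\left(N \right)} = -15 - 15 N + 3 N^{2}$ ($h{\left(N \right)} = -15 + 3 \left(\left(N^{2} - 6 N\right) + N\right) = -15 + 3 \left(N^{2} - 5 N\right) = -15 + \left(- 15 N + 3 N^{2}\right) = -15 - 15 N + 3 N^{2}$)
$B V h{\left(0 \right)} = 33 \cdot 16 \left(-15 - 0 + 3 \cdot 0^{2}\right) = 528 \left(-15 + 0 + 3 \cdot 0\right) = 528 \left(-15 + 0 + 0\right) = 528 \left(-15\right) = -7920$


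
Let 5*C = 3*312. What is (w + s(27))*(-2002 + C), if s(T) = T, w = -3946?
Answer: 35561006/5 ≈ 7.1122e+6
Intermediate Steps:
C = 936/5 (C = (3*312)/5 = (⅕)*936 = 936/5 ≈ 187.20)
(w + s(27))*(-2002 + C) = (-3946 + 27)*(-2002 + 936/5) = -3919*(-9074/5) = 35561006/5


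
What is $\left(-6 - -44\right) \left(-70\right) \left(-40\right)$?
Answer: $106400$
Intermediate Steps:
$\left(-6 - -44\right) \left(-70\right) \left(-40\right) = \left(-6 + 44\right) \left(-70\right) \left(-40\right) = 38 \left(-70\right) \left(-40\right) = \left(-2660\right) \left(-40\right) = 106400$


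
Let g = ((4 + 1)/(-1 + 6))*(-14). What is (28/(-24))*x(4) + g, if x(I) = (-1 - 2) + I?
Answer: -91/6 ≈ -15.167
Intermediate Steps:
x(I) = -3 + I
g = -14 (g = (5/5)*(-14) = (5*(1/5))*(-14) = 1*(-14) = -14)
(28/(-24))*x(4) + g = (28/(-24))*(-3 + 4) - 14 = (28*(-1/24))*1 - 14 = -7/6*1 - 14 = -7/6 - 14 = -91/6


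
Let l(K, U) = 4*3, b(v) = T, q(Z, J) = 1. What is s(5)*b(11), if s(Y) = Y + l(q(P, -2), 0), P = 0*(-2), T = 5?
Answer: 85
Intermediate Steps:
P = 0
b(v) = 5
l(K, U) = 12
s(Y) = 12 + Y (s(Y) = Y + 12 = 12 + Y)
s(5)*b(11) = (12 + 5)*5 = 17*5 = 85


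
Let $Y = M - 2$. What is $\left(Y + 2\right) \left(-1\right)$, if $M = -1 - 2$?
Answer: $3$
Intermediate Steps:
$M = -3$ ($M = -1 - 2 = -3$)
$Y = -5$ ($Y = -3 - 2 = -5$)
$\left(Y + 2\right) \left(-1\right) = \left(-5 + 2\right) \left(-1\right) = \left(-3\right) \left(-1\right) = 3$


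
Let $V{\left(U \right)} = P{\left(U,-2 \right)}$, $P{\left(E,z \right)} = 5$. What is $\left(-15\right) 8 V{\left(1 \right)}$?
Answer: $-600$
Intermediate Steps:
$V{\left(U \right)} = 5$
$\left(-15\right) 8 V{\left(1 \right)} = \left(-15\right) 8 \cdot 5 = \left(-120\right) 5 = -600$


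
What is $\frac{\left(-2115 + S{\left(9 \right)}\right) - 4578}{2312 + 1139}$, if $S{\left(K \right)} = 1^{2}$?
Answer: $- \frac{956}{493} \approx -1.9391$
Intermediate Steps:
$S{\left(K \right)} = 1$
$\frac{\left(-2115 + S{\left(9 \right)}\right) - 4578}{2312 + 1139} = \frac{\left(-2115 + 1\right) - 4578}{2312 + 1139} = \frac{-2114 - 4578}{3451} = \left(-6692\right) \frac{1}{3451} = - \frac{956}{493}$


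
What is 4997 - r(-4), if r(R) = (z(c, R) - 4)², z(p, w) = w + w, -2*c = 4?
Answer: 4853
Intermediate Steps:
c = -2 (c = -½*4 = -2)
z(p, w) = 2*w
r(R) = (-4 + 2*R)² (r(R) = (2*R - 4)² = (-4 + 2*R)²)
4997 - r(-4) = 4997 - 4*(-2 - 4)² = 4997 - 4*(-6)² = 4997 - 4*36 = 4997 - 1*144 = 4997 - 144 = 4853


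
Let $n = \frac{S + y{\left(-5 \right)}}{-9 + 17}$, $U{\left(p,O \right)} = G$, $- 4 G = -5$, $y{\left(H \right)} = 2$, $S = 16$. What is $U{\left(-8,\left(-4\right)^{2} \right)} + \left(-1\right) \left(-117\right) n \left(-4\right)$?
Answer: $- \frac{4207}{4} \approx -1051.8$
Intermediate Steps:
$G = \frac{5}{4}$ ($G = \left(- \frac{1}{4}\right) \left(-5\right) = \frac{5}{4} \approx 1.25$)
$U{\left(p,O \right)} = \frac{5}{4}$
$n = \frac{9}{4}$ ($n = \frac{16 + 2}{-9 + 17} = \frac{18}{8} = 18 \cdot \frac{1}{8} = \frac{9}{4} \approx 2.25$)
$U{\left(-8,\left(-4\right)^{2} \right)} + \left(-1\right) \left(-117\right) n \left(-4\right) = \frac{5}{4} + \left(-1\right) \left(-117\right) \frac{9}{4} \left(-4\right) = \frac{5}{4} + 117 \left(-9\right) = \frac{5}{4} - 1053 = - \frac{4207}{4}$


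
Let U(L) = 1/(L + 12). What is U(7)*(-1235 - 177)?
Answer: -1412/19 ≈ -74.316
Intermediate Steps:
U(L) = 1/(12 + L)
U(7)*(-1235 - 177) = (-1235 - 177)/(12 + 7) = -1412/19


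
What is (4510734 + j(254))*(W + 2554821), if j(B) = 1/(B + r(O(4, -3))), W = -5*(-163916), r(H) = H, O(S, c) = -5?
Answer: 3790035308137567/249 ≈ 1.5221e+13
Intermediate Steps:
W = 819580
j(B) = 1/(-5 + B) (j(B) = 1/(B - 5) = 1/(-5 + B))
(4510734 + j(254))*(W + 2554821) = (4510734 + 1/(-5 + 254))*(819580 + 2554821) = (4510734 + 1/249)*3374401 = (1123172767/249)*3374401 = 3790035308137567/249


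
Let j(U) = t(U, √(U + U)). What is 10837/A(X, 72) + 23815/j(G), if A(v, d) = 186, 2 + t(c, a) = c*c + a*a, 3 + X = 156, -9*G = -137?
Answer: 587164891/3919578 ≈ 149.80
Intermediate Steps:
G = 137/9 (G = -⅑*(-137) = 137/9 ≈ 15.222)
X = 153 (X = -3 + 156 = 153)
t(c, a) = -2 + a² + c² (t(c, a) = -2 + (c*c + a*a) = -2 + (c² + a²) = -2 + (a² + c²) = -2 + a² + c²)
j(U) = -2 + U² + 2*U (j(U) = -2 + (√(U + U))² + U² = -2 + (√(2*U))² + U² = -2 + (√2*√U)² + U² = -2 + 2*U + U² = -2 + U² + 2*U)
10837/A(X, 72) + 23815/j(G) = 10837/186 + 23815/(-2 + (137/9)² + 2*(137/9)) = 10837*(1/186) + 23815/(-2 + 18769/81 + 274/9) = 10837/186 + 23815/(21073/81) = 10837/186 + 23815*(81/21073) = 10837/186 + 1929015/21073 = 587164891/3919578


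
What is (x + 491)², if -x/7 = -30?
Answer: 491401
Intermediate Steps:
x = 210 (x = -7*(-30) = 210)
(x + 491)² = (210 + 491)² = 701² = 491401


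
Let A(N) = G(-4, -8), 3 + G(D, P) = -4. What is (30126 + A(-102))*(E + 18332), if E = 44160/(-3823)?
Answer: 2109506930044/3823 ≈ 5.5179e+8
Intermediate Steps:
G(D, P) = -7 (G(D, P) = -3 - 4 = -7)
A(N) = -7
E = -44160/3823 (E = 44160*(-1/3823) = -44160/3823 ≈ -11.551)
(30126 + A(-102))*(E + 18332) = (30126 - 7)*(-44160/3823 + 18332) = 30119*(70039076/3823) = 2109506930044/3823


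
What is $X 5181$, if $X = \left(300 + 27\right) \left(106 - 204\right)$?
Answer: $-166030326$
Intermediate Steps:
$X = -32046$ ($X = 327 \left(-98\right) = -32046$)
$X 5181 = \left(-32046\right) 5181 = -166030326$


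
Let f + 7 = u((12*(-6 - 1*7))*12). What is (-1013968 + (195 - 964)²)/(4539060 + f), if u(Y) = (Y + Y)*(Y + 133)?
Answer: -422607/11049869 ≈ -0.038245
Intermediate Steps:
u(Y) = 2*Y*(133 + Y) (u(Y) = (2*Y)*(133 + Y) = 2*Y*(133 + Y))
f = 6510809 (f = -7 + 2*((12*(-6 - 1*7))*12)*(133 + (12*(-6 - 1*7))*12) = -7 + 2*((12*(-6 - 7))*12)*(133 + (12*(-6 - 7))*12) = -7 + 2*((12*(-13))*12)*(133 + (12*(-13))*12) = -7 + 2*(-156*12)*(133 - 156*12) = -7 + 2*(-1872)*(133 - 1872) = -7 + 2*(-1872)*(-1739) = -7 + 6510816 = 6510809)
(-1013968 + (195 - 964)²)/(4539060 + f) = (-1013968 + (195 - 964)²)/(4539060 + 6510809) = (-1013968 + (-769)²)/11049869 = (-1013968 + 591361)*(1/11049869) = -422607*1/11049869 = -422607/11049869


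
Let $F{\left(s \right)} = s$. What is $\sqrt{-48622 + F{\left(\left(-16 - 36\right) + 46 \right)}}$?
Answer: $2 i \sqrt{12157} \approx 220.52 i$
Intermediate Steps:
$\sqrt{-48622 + F{\left(\left(-16 - 36\right) + 46 \right)}} = \sqrt{-48622 + \left(\left(-16 - 36\right) + 46\right)} = \sqrt{-48622 + \left(-52 + 46\right)} = \sqrt{-48622 - 6} = \sqrt{-48628} = 2 i \sqrt{12157}$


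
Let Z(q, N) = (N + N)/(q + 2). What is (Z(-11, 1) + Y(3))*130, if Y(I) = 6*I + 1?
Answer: 21970/9 ≈ 2441.1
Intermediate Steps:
Z(q, N) = 2*N/(2 + q) (Z(q, N) = (2*N)/(2 + q) = 2*N/(2 + q))
Y(I) = 1 + 6*I
(Z(-11, 1) + Y(3))*130 = (2*1/(2 - 11) + (1 + 6*3))*130 = (2*1/(-9) + (1 + 18))*130 = (2*1*(-1/9) + 19)*130 = (-2/9 + 19)*130 = (169/9)*130 = 21970/9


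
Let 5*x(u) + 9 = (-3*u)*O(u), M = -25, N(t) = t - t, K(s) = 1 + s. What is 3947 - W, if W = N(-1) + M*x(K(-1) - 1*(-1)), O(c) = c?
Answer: 3887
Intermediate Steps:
N(t) = 0
x(u) = -9/5 - 3*u²/5 (x(u) = -9/5 + ((-3*u)*u)/5 = -9/5 + (-3*u²)/5 = -9/5 - 3*u²/5)
W = 60 (W = 0 - 25*(-9/5 - 3*((1 - 1) - 1*(-1))²/5) = 0 - 25*(-9/5 - 3*(0 + 1)²/5) = 0 - 25*(-9/5 - ⅗*1²) = 0 - 25*(-9/5 - ⅗*1) = 0 - 25*(-9/5 - ⅗) = 0 - 25*(-12/5) = 0 + 60 = 60)
3947 - W = 3947 - 1*60 = 3947 - 60 = 3887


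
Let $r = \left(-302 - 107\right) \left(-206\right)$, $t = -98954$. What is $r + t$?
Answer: $-14700$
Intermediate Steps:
$r = 84254$ ($r = \left(-409\right) \left(-206\right) = 84254$)
$r + t = 84254 - 98954 = -14700$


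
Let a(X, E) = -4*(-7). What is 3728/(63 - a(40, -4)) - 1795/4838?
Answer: 17973239/169330 ≈ 106.14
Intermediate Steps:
a(X, E) = 28
3728/(63 - a(40, -4)) - 1795/4838 = 3728/(63 - 1*28) - 1795/4838 = 3728/(63 - 28) - 1795*1/4838 = 3728/35 - 1795/4838 = 17973239/169330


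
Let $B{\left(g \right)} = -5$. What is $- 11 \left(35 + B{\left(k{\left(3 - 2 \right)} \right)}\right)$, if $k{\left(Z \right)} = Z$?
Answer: $-330$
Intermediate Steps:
$- 11 \left(35 + B{\left(k{\left(3 - 2 \right)} \right)}\right) = - 11 \left(35 - 5\right) = \left(-11\right) 30 = -330$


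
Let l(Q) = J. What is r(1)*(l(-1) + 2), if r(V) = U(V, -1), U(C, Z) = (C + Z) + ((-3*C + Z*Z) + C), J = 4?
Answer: -6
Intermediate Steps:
l(Q) = 4
U(C, Z) = Z + Z**2 - C (U(C, Z) = (C + Z) + ((-3*C + Z**2) + C) = (C + Z) + ((Z**2 - 3*C) + C) = (C + Z) + (Z**2 - 2*C) = Z + Z**2 - C)
r(V) = -V (r(V) = -1 + (-1)**2 - V = -1 + 1 - V = -V)
r(1)*(l(-1) + 2) = (-1*1)*(4 + 2) = -1*6 = -6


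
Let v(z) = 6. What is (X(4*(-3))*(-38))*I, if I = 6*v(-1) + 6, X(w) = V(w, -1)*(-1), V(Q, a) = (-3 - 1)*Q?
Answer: 76608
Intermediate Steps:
V(Q, a) = -4*Q
X(w) = 4*w (X(w) = -4*w*(-1) = 4*w)
I = 42 (I = 6*6 + 6 = 36 + 6 = 42)
(X(4*(-3))*(-38))*I = ((4*(4*(-3)))*(-38))*42 = ((4*(-12))*(-38))*42 = -48*(-38)*42 = 1824*42 = 76608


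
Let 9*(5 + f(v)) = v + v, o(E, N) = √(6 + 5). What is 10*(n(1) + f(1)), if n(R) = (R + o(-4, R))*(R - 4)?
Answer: -700/9 - 30*√11 ≈ -177.28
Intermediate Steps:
o(E, N) = √11
n(R) = (-4 + R)*(R + √11) (n(R) = (R + √11)*(R - 4) = (R + √11)*(-4 + R) = (-4 + R)*(R + √11))
f(v) = -5 + 2*v/9 (f(v) = -5 + (v + v)/9 = -5 + (2*v)/9 = -5 + 2*v/9)
10*(n(1) + f(1)) = 10*((1² - 4*1 - 4*√11 + 1*√11) + (-5 + (2/9)*1)) = 10*((1 - 4 - 4*√11 + √11) + (-5 + 2/9)) = 10*((-3 - 3*√11) - 43/9) = 10*(-70/9 - 3*√11) = -700/9 - 30*√11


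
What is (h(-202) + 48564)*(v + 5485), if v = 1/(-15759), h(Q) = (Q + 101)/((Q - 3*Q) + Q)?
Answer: 4197737349239/15759 ≈ 2.6637e+8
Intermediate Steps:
h(Q) = -(101 + Q)/Q (h(Q) = (101 + Q)/(-2*Q + Q) = (101 + Q)/((-Q)) = (101 + Q)*(-1/Q) = -(101 + Q)/Q)
v = -1/15759 ≈ -6.3456e-5
(h(-202) + 48564)*(v + 5485) = ((-101 - 1*(-202))/(-202) + 48564)*(-1/15759 + 5485) = (-(-101 + 202)/202 + 48564)*(86438114/15759) = (-1/202*101 + 48564)*(86438114/15759) = (-½ + 48564)*(86438114/15759) = (97127/2)*(86438114/15759) = 4197737349239/15759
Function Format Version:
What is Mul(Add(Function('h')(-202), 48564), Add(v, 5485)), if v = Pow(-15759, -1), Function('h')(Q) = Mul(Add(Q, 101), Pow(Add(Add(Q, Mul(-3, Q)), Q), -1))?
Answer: Rational(4197737349239, 15759) ≈ 2.6637e+8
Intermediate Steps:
Function('h')(Q) = Mul(-1, Pow(Q, -1), Add(101, Q)) (Function('h')(Q) = Mul(Add(101, Q), Pow(Add(Mul(-2, Q), Q), -1)) = Mul(Add(101, Q), Pow(Mul(-1, Q), -1)) = Mul(Add(101, Q), Mul(-1, Pow(Q, -1))) = Mul(-1, Pow(Q, -1), Add(101, Q)))
v = Rational(-1, 15759) ≈ -6.3456e-5
Mul(Add(Function('h')(-202), 48564), Add(v, 5485)) = Mul(Add(Mul(Pow(-202, -1), Add(-101, Mul(-1, -202))), 48564), Add(Rational(-1, 15759), 5485)) = Mul(Add(Mul(Rational(-1, 202), Add(-101, 202)), 48564), Rational(86438114, 15759)) = Mul(Add(Mul(Rational(-1, 202), 101), 48564), Rational(86438114, 15759)) = Mul(Add(Rational(-1, 2), 48564), Rational(86438114, 15759)) = Mul(Rational(97127, 2), Rational(86438114, 15759)) = Rational(4197737349239, 15759)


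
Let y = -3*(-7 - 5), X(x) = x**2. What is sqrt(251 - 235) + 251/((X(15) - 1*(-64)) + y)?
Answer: 1551/325 ≈ 4.7723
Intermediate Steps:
y = 36 (y = -3*(-12) = 36)
sqrt(251 - 235) + 251/((X(15) - 1*(-64)) + y) = sqrt(251 - 235) + 251/((15**2 - 1*(-64)) + 36) = sqrt(16) + 251/((225 + 64) + 36) = 4 + 251/(289 + 36) = 4 + 251/325 = 1551/325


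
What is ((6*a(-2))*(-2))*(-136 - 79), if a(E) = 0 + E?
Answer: -5160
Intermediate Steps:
a(E) = E
((6*a(-2))*(-2))*(-136 - 79) = ((6*(-2))*(-2))*(-136 - 79) = -12*(-2)*(-215) = 24*(-215) = -5160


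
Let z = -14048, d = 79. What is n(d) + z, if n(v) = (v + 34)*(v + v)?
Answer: 3806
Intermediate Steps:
n(v) = 2*v*(34 + v) (n(v) = (34 + v)*(2*v) = 2*v*(34 + v))
n(d) + z = 2*79*(34 + 79) - 14048 = 2*79*113 - 14048 = 17854 - 14048 = 3806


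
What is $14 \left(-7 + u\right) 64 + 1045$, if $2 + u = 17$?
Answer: $8213$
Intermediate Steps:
$u = 15$ ($u = -2 + 17 = 15$)
$14 \left(-7 + u\right) 64 + 1045 = 14 \left(-7 + 15\right) 64 + 1045 = 14 \cdot 8 \cdot 64 + 1045 = 112 \cdot 64 + 1045 = 7168 + 1045 = 8213$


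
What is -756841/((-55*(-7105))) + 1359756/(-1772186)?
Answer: -936310837663/346262992075 ≈ -2.7040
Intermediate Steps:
-756841/((-55*(-7105))) + 1359756/(-1772186) = -756841/390775 + 1359756*(-1/1772186) = -756841*1/390775 - 679878/886093 = -756841/390775 - 679878/886093 = -936310837663/346262992075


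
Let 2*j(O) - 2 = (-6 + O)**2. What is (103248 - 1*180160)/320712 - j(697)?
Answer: -832253705/3486 ≈ -2.3874e+5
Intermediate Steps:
j(O) = 1 + (-6 + O)**2/2
(103248 - 1*180160)/320712 - j(697) = (103248 - 1*180160)/320712 - (1 + (-6 + 697)**2/2) = (103248 - 180160)*(1/320712) - (1 + (1/2)*691**2) = -76912*1/320712 - (1 + (1/2)*477481) = -418/1743 - (1 + 477481/2) = -418/1743 - 1*477483/2 = -418/1743 - 477483/2 = -832253705/3486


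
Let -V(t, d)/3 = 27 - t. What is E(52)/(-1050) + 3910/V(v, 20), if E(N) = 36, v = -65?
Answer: -14911/1050 ≈ -14.201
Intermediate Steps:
V(t, d) = -81 + 3*t (V(t, d) = -3*(27 - t) = -81 + 3*t)
E(52)/(-1050) + 3910/V(v, 20) = 36/(-1050) + 3910/(-81 + 3*(-65)) = 36*(-1/1050) + 3910/(-81 - 195) = -6/175 + 3910/(-276) = -6/175 + 3910*(-1/276) = -6/175 - 85/6 = -14911/1050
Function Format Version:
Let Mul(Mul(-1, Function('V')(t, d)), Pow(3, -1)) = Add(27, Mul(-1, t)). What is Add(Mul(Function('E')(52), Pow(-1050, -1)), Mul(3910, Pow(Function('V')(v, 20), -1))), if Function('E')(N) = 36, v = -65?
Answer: Rational(-14911, 1050) ≈ -14.201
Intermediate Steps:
Function('V')(t, d) = Add(-81, Mul(3, t)) (Function('V')(t, d) = Mul(-3, Add(27, Mul(-1, t))) = Add(-81, Mul(3, t)))
Add(Mul(Function('E')(52), Pow(-1050, -1)), Mul(3910, Pow(Function('V')(v, 20), -1))) = Add(Mul(36, Pow(-1050, -1)), Mul(3910, Pow(Add(-81, Mul(3, -65)), -1))) = Add(Mul(36, Rational(-1, 1050)), Mul(3910, Pow(Add(-81, -195), -1))) = Add(Rational(-6, 175), Mul(3910, Pow(-276, -1))) = Add(Rational(-6, 175), Mul(3910, Rational(-1, 276))) = Add(Rational(-6, 175), Rational(-85, 6)) = Rational(-14911, 1050)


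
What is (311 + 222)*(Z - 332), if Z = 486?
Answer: 82082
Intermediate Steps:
(311 + 222)*(Z - 332) = (311 + 222)*(486 - 332) = 533*154 = 82082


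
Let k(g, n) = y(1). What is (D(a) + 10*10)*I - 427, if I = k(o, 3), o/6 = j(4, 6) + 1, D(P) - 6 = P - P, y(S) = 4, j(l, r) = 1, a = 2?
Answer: -3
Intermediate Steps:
D(P) = 6 (D(P) = 6 + (P - P) = 6 + 0 = 6)
o = 12 (o = 6*(1 + 1) = 6*2 = 12)
k(g, n) = 4
I = 4
(D(a) + 10*10)*I - 427 = (6 + 10*10)*4 - 427 = (6 + 100)*4 - 427 = 106*4 - 427 = 424 - 427 = -3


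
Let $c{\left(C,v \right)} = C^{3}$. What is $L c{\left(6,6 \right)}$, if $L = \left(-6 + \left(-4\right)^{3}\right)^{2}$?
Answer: $1058400$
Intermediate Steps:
$L = 4900$ ($L = \left(-6 - 64\right)^{2} = \left(-70\right)^{2} = 4900$)
$L c{\left(6,6 \right)} = 4900 \cdot 6^{3} = 4900 \cdot 216 = 1058400$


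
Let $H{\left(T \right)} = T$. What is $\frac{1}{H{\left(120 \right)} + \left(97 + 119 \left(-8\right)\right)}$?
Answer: $- \frac{1}{735} \approx -0.0013605$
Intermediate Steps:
$\frac{1}{H{\left(120 \right)} + \left(97 + 119 \left(-8\right)\right)} = \frac{1}{120 + \left(97 + 119 \left(-8\right)\right)} = \frac{1}{120 + \left(97 - 952\right)} = \frac{1}{120 - 855} = \frac{1}{-735} = - \frac{1}{735}$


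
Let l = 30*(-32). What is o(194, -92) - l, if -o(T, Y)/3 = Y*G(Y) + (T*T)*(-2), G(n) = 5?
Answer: 228156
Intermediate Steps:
l = -960
o(T, Y) = -15*Y + 6*T**2 (o(T, Y) = -3*(Y*5 + (T*T)*(-2)) = -3*(5*Y + T**2*(-2)) = -3*(5*Y - 2*T**2) = -3*(-2*T**2 + 5*Y) = -15*Y + 6*T**2)
o(194, -92) - l = (-15*(-92) + 6*194**2) - 1*(-960) = (1380 + 6*37636) + 960 = (1380 + 225816) + 960 = 227196 + 960 = 228156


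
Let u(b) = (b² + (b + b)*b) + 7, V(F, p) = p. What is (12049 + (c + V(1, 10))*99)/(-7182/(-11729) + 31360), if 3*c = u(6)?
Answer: 98722993/183914311 ≈ 0.53679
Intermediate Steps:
u(b) = 7 + 3*b² (u(b) = (b² + (2*b)*b) + 7 = (b² + 2*b²) + 7 = 3*b² + 7 = 7 + 3*b²)
c = 115/3 (c = (7 + 3*6²)/3 = (7 + 3*36)/3 = (7 + 108)/3 = (⅓)*115 = 115/3 ≈ 38.333)
(12049 + (c + V(1, 10))*99)/(-7182/(-11729) + 31360) = (12049 + (115/3 + 10)*99)/(-7182/(-11729) + 31360) = (12049 + (145/3)*99)/(-7182*(-1/11729) + 31360) = (12049 + 4785)/(7182/11729 + 31360) = 16834/(367828622/11729) = 16834*(11729/367828622) = 98722993/183914311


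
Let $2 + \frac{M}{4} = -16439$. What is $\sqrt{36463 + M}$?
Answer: $i \sqrt{29301} \approx 171.18 i$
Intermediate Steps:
$M = -65764$ ($M = -8 + 4 \left(-16439\right) = -8 - 65756 = -65764$)
$\sqrt{36463 + M} = \sqrt{36463 - 65764} = \sqrt{-29301} = i \sqrt{29301}$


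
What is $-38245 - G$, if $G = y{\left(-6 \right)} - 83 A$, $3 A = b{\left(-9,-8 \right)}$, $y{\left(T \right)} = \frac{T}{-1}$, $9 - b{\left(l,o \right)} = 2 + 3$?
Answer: $- \frac{114421}{3} \approx -38140.0$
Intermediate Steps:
$b{\left(l,o \right)} = 4$ ($b{\left(l,o \right)} = 9 - \left(2 + 3\right) = 9 - 5 = 4$)
$y{\left(T \right)} = - T$ ($y{\left(T \right)} = T \left(-1\right) = - T$)
$A = \frac{4}{3}$ ($A = \frac{1}{3} \cdot 4 = \frac{4}{3} \approx 1.3333$)
$G = - \frac{314}{3}$ ($G = \left(-1\right) \left(-6\right) - \frac{332}{3} = 6 - \frac{332}{3} = - \frac{314}{3} \approx -104.67$)
$-38245 - G = -38245 - - \frac{314}{3} = -38245 + \frac{314}{3} = - \frac{114421}{3}$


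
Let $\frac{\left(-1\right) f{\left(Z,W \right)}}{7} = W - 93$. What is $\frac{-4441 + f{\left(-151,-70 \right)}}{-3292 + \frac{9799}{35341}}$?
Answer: $\frac{38875100}{38777591} \approx 1.0025$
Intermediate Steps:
$f{\left(Z,W \right)} = 651 - 7 W$ ($f{\left(Z,W \right)} = - 7 \left(W - 93\right) = - 7 \left(-93 + W\right) = 651 - 7 W$)
$\frac{-4441 + f{\left(-151,-70 \right)}}{-3292 + \frac{9799}{35341}} = \frac{-4441 + \left(651 - -490\right)}{-3292 + \frac{9799}{35341}} = \frac{-4441 + \left(651 + 490\right)}{-3292 + 9799 \cdot \frac{1}{35341}} = \frac{-4441 + 1141}{-3292 + \frac{9799}{35341}} = - \frac{3300}{- \frac{116332773}{35341}} = \left(-3300\right) \left(- \frac{35341}{116332773}\right) = \frac{38875100}{38777591}$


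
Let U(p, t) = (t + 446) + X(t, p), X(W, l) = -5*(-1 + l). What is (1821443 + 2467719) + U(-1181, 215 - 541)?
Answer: 4295192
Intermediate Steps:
X(W, l) = 5 - 5*l
U(p, t) = 451 + t - 5*p (U(p, t) = (t + 446) + (5 - 5*p) = (446 + t) + (5 - 5*p) = 451 + t - 5*p)
(1821443 + 2467719) + U(-1181, 215 - 541) = (1821443 + 2467719) + (451 + (215 - 541) - 5*(-1181)) = 4289162 + (451 - 326 + 5905) = 4289162 + 6030 = 4295192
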